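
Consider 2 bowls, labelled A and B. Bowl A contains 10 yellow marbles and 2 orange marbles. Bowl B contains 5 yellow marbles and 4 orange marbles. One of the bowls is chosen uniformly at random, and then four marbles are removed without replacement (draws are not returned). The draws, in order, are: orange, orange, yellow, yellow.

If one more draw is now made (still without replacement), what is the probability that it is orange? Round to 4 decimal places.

0.3359

Under each hypothesis, the probability of the observed sequence is: P(data | bowl A) = (2/12)(1/11)(10/10)(9/9) = 0.015152; P(data | bowl B) = (4/9)(3/8)(5/7)(4/6) = 0.079365.
Weighting by the prior gives 1/2 · 0.015152 = 0.0075758, 1/2 · 0.079365 = 0.039683; with total 0.047258.
Normalising, the posterior is P(bowl A | data) = 0.16031, P(bowl B | data) = 0.83969.
Averaging over the posterior, P(orange next | data) = (0)(0.16031) + (2/5)(0.83969) = 0.33588.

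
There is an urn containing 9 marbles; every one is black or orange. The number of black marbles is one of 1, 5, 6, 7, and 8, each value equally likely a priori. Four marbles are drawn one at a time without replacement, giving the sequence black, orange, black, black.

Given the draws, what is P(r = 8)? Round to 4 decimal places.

0.2478

Under each hypothesis, the probability of the observed sequence is: P(data | r = 1) = (1/9)(8/8)(0/7) = 0; P(data | r = 5) = (5/9)(4/8)(4/7)(3/6) = 0.079365; P(data | r = 6) = (6/9)(3/8)(5/7)(4/6) = 0.11905; P(data | r = 7) = (7/9)(2/8)(6/7)(5/6) = 0.13889; P(data | r = 8) = (8/9)(1/8)(7/7)(6/6) = 0.11111.
Weighting by the prior gives 1/5 · 0 = 0, 1/5 · 0.079365 = 0.015873, 1/5 · 0.11905 = 0.02381, 1/5 · 0.13889 = 0.027778, 1/5 · 0.11111 = 0.022222; summing to 0.089683.
So P(r = 8 | data) = (0.022222) / (0.089683) = 0.24779.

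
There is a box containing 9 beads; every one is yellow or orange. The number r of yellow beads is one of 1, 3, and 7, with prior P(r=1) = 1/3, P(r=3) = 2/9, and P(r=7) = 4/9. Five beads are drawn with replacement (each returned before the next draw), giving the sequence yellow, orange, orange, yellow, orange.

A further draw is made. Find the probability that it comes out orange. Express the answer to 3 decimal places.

0.616

For each hypothesis, P(data | H) works out to: P(data | r = 1) = (1/9)(8/9)(8/9)(1/9)(8/9) = 0.0086708; P(data | r = 3) = (3/9)(6/9)(6/9)(3/9)(6/9) = 0.032922; P(data | r = 7) = (7/9)(2/9)(2/9)(7/9)(2/9) = 0.0066386.
The prior-weighted likelihoods are 1/3 · 0.0086708 = 0.0028903, 2/9 · 0.032922 = 0.007316, 4/9 · 0.0066386 = 0.0029505; with total 0.013157.
The posterior is then P(r = 1 | data) = 0.21968, P(r = 3 | data) = 0.55606, P(r = 7 | data) = 0.22426.
The predictive probability is P(orange next | data) = (8/9)(0.21968) + (2/3)(0.55606) + (2/9)(0.22426) = 0.61581.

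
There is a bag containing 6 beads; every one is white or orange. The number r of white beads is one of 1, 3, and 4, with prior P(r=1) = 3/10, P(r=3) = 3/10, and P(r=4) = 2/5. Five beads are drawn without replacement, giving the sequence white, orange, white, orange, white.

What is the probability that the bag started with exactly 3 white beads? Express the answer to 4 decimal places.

0.3600

For each hypothesis, P(data | H) works out to: P(data | r = 1) = (1/6)(5/5)(0/4) = 0; P(data | r = 3) = (3/6)(3/5)(2/4)(2/3)(1/2) = 1/20; P(data | r = 4) = (4/6)(2/5)(3/4)(1/3)(2/2) = 1/15.
Weighting by the prior gives 3/10 · 0 = 0, 3/10 · 1/20 = 3/200, 2/5 · 1/15 = 2/75; with total 1/24.
Hence P(r = 3 | data) = (3/200) / (1/24) = 9/25.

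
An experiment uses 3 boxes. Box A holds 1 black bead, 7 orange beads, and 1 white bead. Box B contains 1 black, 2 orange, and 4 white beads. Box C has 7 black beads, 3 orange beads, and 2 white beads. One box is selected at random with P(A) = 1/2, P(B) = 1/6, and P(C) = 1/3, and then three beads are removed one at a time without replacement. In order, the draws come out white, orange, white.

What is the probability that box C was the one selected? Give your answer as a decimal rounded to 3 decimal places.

For each hypothesis, P(data | H) works out to: P(data | box A) = (1/9)(7/8)(0/7) = 0; P(data | box B) = (4/7)(2/6)(3/5) = 4/35; P(data | box C) = (2/12)(3/11)(1/10) = 1/220.
The prior-weighted likelihoods are 1/2 · 0 = 0, 1/6 · 4/35 = 2/105, 1/3 · 1/220 = 1/660; summing to 19/924.
Therefore the posterior P(box C | data) = (1/660) / (19/924) = 7/95.

0.074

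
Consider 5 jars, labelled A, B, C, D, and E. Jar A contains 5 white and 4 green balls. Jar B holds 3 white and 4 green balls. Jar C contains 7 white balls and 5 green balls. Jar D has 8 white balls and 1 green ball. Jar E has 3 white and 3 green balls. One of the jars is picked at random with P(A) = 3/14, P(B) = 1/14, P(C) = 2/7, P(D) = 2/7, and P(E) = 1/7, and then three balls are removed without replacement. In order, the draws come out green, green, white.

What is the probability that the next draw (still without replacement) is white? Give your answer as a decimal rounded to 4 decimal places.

Under each hypothesis, the probability of the observed sequence is: P(data | jar A) = (4/9)(3/8)(5/7) = 0.11905; P(data | jar B) = (4/7)(3/6)(3/5) = 0.17143; P(data | jar C) = (5/12)(4/11)(7/10) = 0.10606; P(data | jar D) = (1/9)(0/8) = 0; P(data | jar E) = (3/6)(2/5)(3/4) = 0.15.
The prior-weighted likelihoods are 3/14 · 0.11905 = 0.02551, 1/14 · 0.17143 = 0.012245, 2/7 · 0.10606 = 0.030303, 2/7 · 0 = 0, 1/7 · 0.15 = 0.021429; summing to 0.089487.
Dividing through by the total gives posterior P(jar A | data) = 0.28507, P(jar B | data) = 0.13683, P(jar C | data) = 0.33863, P(jar D | data) = 0, P(jar E | data) = 0.23946.
So P(white next | data) = Σ P(white next | H) P(H | data) = (2/3)(0.28507) + (1/2)(0.13683) + (2/3)(0.33863) + (2/3)(0.23946) = 0.64386.

0.6439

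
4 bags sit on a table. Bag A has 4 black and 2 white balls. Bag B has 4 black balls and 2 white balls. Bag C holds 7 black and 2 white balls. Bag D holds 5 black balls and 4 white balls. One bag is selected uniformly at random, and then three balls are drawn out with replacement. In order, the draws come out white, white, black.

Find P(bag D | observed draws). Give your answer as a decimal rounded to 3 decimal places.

Compute the likelihood of the observed sequence for each case: P(data | bag A) = (2/6)(2/6)(4/6) = 2/27; P(data | bag B) = (2/6)(2/6)(4/6) = 2/27; P(data | bag C) = (2/9)(2/9)(7/9) = 28/729; P(data | bag D) = (4/9)(4/9)(5/9) = 80/729.
Weighting by the prior gives 1/4 · 2/27 = 1/54, 1/4 · 2/27 = 1/54, 1/4 · 28/729 = 7/729, 1/4 · 80/729 = 20/729; with total 2/27.
So P(bag D | data) = (20/729) / (2/27) = 10/27.

0.370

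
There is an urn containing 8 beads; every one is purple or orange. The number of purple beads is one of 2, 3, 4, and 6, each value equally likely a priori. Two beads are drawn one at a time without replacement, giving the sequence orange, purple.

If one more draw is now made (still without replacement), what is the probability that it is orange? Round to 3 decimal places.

Compute the likelihood of the observed sequence for each case: P(data | r = 2) = (6/8)(2/7) = 3/14; P(data | r = 3) = (5/8)(3/7) = 15/56; P(data | r = 4) = (4/8)(4/7) = 2/7; P(data | r = 6) = (2/8)(6/7) = 3/14.
The prior-weighted likelihoods are 1/4 · 3/14 = 3/56, 1/4 · 15/56 = 15/224, 1/4 · 2/7 = 1/14, 1/4 · 3/14 = 3/56; with total 55/224.
Normalising, the posterior is P(r = 2 | data) = 12/55, P(r = 3 | data) = 3/11, P(r = 4 | data) = 16/55, P(r = 6 | data) = 12/55.
The predictive probability is P(orange next | data) = (5/6)(12/55) + (2/3)(3/11) + (1/2)(16/55) + (1/6)(12/55) = 6/11.

0.545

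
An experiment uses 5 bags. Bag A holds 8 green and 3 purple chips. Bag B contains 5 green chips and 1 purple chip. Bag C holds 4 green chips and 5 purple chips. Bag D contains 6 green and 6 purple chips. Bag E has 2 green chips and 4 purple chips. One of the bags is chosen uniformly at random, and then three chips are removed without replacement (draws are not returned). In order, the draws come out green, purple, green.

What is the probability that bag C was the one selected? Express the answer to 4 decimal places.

0.1808

Under each hypothesis, the probability of the observed sequence is: P(data | bag A) = (8/11)(3/10)(7/9) = 0.1697; P(data | bag B) = (5/6)(1/5)(4/4) = 0.16667; P(data | bag C) = (4/9)(5/8)(3/7) = 0.11905; P(data | bag D) = (6/12)(6/11)(5/10) = 0.13636; P(data | bag E) = (2/6)(4/5)(1/4) = 0.066667.
Multiplying each by its prior: 1/5 · 0.1697 = 0.033939, 1/5 · 0.16667 = 0.033333, 1/5 · 0.11905 = 0.02381, 1/5 · 0.13636 = 0.027273, 1/5 · 0.066667 = 0.013333; with total 0.13169.
Hence P(bag C | data) = (0.02381) / (0.13169) = 0.1808.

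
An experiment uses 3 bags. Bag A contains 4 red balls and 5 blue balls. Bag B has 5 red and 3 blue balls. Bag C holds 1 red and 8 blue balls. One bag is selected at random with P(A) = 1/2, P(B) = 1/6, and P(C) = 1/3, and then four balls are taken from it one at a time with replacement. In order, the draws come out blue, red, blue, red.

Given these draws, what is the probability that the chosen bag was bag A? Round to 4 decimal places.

The likelihood of the observed sequence under each hypothesis: P(data | bag A) = (5/9)(4/9)(5/9)(4/9) = 0.060966; P(data | bag B) = (3/8)(5/8)(3/8)(5/8) = 0.054932; P(data | bag C) = (8/9)(1/9)(8/9)(1/9) = 0.0097546.
Multiplying each by its prior: 1/2 · 0.060966 = 0.030483, 1/6 · 0.054932 = 0.0091553, 1/3 · 0.0097546 = 0.0032515; with total 0.04289.
By Bayes' rule, P(bag A | data) = (0.030483) / (0.04289) = 0.71073.

0.7107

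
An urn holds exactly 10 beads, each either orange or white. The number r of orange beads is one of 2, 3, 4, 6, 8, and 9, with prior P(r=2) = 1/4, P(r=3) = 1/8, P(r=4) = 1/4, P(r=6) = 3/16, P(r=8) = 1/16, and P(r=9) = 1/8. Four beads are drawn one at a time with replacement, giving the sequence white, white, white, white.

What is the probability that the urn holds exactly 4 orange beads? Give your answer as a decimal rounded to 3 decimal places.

0.191

For each hypothesis, P(data | H) works out to: P(data | r = 2) = (8/10)(8/10)(8/10)(8/10) = 0.4096; P(data | r = 3) = (7/10)(7/10)(7/10)(7/10) = 0.2401; P(data | r = 4) = (6/10)(6/10)(6/10)(6/10) = 0.1296; P(data | r = 6) = (4/10)(4/10)(4/10)(4/10) = 0.0256; P(data | r = 8) = (2/10)(2/10)(2/10)(2/10) = 0.0016; P(data | r = 9) = (1/10)(1/10)(1/10)(1/10) = 0.0001.
Weighting by the prior gives 1/4 · 0.4096 = 0.1024, 1/8 · 0.2401 = 0.030013, 1/4 · 0.1296 = 0.0324, 3/16 · 0.0256 = 0.0048, 1/16 · 0.0016 = 0.0001, 1/8 · 0.0001 = 1.25e-05; summing to 0.16972.
So P(r = 4 | data) = (0.0324) / (0.16972) = 0.1909.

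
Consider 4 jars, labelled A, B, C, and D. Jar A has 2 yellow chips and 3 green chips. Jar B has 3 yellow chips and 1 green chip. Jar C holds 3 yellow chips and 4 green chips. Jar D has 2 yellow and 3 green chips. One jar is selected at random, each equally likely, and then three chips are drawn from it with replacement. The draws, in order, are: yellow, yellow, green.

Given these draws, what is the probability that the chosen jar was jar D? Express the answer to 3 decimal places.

0.219

For each hypothesis, P(data | H) works out to: P(data | jar A) = (2/5)(2/5)(3/5) = 0.096; P(data | jar B) = (3/4)(3/4)(1/4) = 0.14062; P(data | jar C) = (3/7)(3/7)(4/7) = 0.10496; P(data | jar D) = (2/5)(2/5)(3/5) = 0.096.
Multiplying each by its prior: 1/4 · 0.096 = 0.024, 1/4 · 0.14062 = 0.035156, 1/4 · 0.10496 = 0.026239, 1/4 · 0.096 = 0.024; summing to 0.1094.
Therefore the posterior P(jar D | data) = (0.024) / (0.1094) = 0.21939.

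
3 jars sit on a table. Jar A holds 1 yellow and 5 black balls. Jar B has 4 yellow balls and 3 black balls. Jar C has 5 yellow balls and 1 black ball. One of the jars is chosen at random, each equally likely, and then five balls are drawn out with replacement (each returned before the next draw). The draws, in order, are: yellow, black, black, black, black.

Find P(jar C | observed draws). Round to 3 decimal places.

0.006

For each hypothesis, P(data | H) works out to: P(data | jar A) = (1/6)(5/6)(5/6)(5/6)(5/6) = 0.080376; P(data | jar B) = (4/7)(3/7)(3/7)(3/7)(3/7) = 0.019278; P(data | jar C) = (5/6)(1/6)(1/6)(1/6)(1/6) = 0.000643.
Weighting by the prior gives 1/3 · 0.080376 = 0.026792, 1/3 · 0.019278 = 0.0064259, 1/3 · 0.000643 = 0.00021433; these sum to 0.033432.
Therefore the posterior P(jar C | data) = (0.00021433) / (0.033432) = 0.0064111.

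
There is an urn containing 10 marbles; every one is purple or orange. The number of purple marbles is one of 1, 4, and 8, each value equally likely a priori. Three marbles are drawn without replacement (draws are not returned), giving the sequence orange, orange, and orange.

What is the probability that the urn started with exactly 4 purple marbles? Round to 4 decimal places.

Under each hypothesis, the probability of the observed sequence is: P(data | r = 1) = (9/10)(8/9)(7/8) = 7/10; P(data | r = 4) = (6/10)(5/9)(4/8) = 1/6; P(data | r = 8) = (2/10)(1/9)(0/8) = 0.
The prior-weighted likelihoods are 1/3 · 7/10 = 7/30, 1/3 · 1/6 = 1/18, 1/3 · 0 = 0; these sum to 13/45.
Therefore the posterior P(r = 4 | data) = (1/18) / (13/45) = 5/26.

0.1923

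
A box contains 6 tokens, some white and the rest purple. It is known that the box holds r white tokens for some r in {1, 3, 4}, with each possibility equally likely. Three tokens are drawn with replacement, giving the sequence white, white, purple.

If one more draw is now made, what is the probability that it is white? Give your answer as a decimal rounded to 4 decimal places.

For each hypothesis, P(data | H) works out to: P(data | r = 1) = (1/6)(1/6)(5/6) = 5/216; P(data | r = 3) = (3/6)(3/6)(3/6) = 1/8; P(data | r = 4) = (4/6)(4/6)(2/6) = 4/27.
The prior-weighted likelihoods are 1/3 · 5/216 = 5/648, 1/3 · 1/8 = 1/24, 1/3 · 4/27 = 4/81; with total 8/81.
Normalising, the posterior is P(r = 1 | data) = 5/64, P(r = 3 | data) = 27/64, P(r = 4 | data) = 1/2.
The predictive probability is P(white next | data) = (1/6)(5/64) + (1/2)(27/64) + (2/3)(1/2) = 107/192.

0.5573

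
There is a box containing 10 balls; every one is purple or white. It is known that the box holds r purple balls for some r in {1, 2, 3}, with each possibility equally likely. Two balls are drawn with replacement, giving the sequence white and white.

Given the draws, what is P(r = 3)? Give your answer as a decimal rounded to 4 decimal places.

Under each hypothesis, the probability of the observed sequence is: P(data | r = 1) = (9/10)(9/10) = 81/100; P(data | r = 2) = (8/10)(8/10) = 16/25; P(data | r = 3) = (7/10)(7/10) = 49/100.
Weighting by the prior gives 1/3 · 81/100 = 27/100, 1/3 · 16/25 = 16/75, 1/3 · 49/100 = 49/300; these sum to 97/150.
Therefore the posterior P(r = 3 | data) = (49/300) / (97/150) = 49/194.

0.2526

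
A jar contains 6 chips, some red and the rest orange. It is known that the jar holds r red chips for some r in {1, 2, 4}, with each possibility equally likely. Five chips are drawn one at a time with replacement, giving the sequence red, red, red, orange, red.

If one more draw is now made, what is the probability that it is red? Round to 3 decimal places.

0.626

Compute the likelihood of the observed sequence for each case: P(data | r = 1) = (1/6)(1/6)(1/6)(5/6)(1/6) = 0.000643; P(data | r = 2) = (2/6)(2/6)(2/6)(4/6)(2/6) = 0.0082305; P(data | r = 4) = (4/6)(4/6)(4/6)(2/6)(4/6) = 0.065844.
Weighting by the prior gives 1/3 · 0.000643 = 0.00021433, 1/3 · 0.0082305 = 0.0027435, 1/3 · 0.065844 = 0.021948; these sum to 0.024906.
Normalising, the posterior is P(r = 1 | data) = 0.0086059, P(r = 2 | data) = 0.11015, P(r = 4 | data) = 0.88124.
Averaging over the posterior, P(red next | data) = (1/6)(0.0086059) + (1/3)(0.11015) + (2/3)(0.88124) = 0.62565.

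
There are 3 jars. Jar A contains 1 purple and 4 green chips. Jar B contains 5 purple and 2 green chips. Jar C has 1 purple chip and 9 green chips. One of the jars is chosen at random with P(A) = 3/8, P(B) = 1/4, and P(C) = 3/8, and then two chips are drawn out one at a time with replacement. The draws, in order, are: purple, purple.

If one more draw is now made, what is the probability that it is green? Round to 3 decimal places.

For each hypothesis, P(data | H) works out to: P(data | jar A) = (1/5)(1/5) = 0.04; P(data | jar B) = (5/7)(5/7) = 0.5102; P(data | jar C) = (1/10)(1/10) = 0.01.
Weighting by the prior gives 3/8 · 0.04 = 0.015, 1/4 · 0.5102 = 0.12755, 3/8 · 0.01 = 0.00375; with total 0.1463.
Normalising, the posterior is P(jar A | data) = 0.10253, P(jar B | data) = 0.87184, P(jar C | data) = 0.025632.
Averaging over the posterior, P(green next | data) = (4/5)(0.10253) + (2/7)(0.87184) + (9/10)(0.025632) = 0.35419.

0.354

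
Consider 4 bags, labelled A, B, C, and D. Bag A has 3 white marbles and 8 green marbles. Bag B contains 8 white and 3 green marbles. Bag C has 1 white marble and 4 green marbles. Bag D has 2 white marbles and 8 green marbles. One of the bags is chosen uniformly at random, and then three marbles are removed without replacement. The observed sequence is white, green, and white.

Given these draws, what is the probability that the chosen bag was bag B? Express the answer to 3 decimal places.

For each hypothesis, P(data | H) works out to: P(data | bag A) = (3/11)(8/10)(2/9) = 0.048485; P(data | bag B) = (8/11)(3/10)(7/9) = 0.1697; P(data | bag C) = (1/5)(4/4)(0/3) = 0; P(data | bag D) = (2/10)(8/9)(1/8) = 0.022222.
The prior-weighted likelihoods are 1/4 · 0.048485 = 0.012121, 1/4 · 0.1697 = 0.042424, 1/4 · 0 = 0, 1/4 · 0.022222 = 0.0055556; summing to 0.060101.
So P(bag B | data) = (0.042424) / (0.060101) = 0.70588.

0.706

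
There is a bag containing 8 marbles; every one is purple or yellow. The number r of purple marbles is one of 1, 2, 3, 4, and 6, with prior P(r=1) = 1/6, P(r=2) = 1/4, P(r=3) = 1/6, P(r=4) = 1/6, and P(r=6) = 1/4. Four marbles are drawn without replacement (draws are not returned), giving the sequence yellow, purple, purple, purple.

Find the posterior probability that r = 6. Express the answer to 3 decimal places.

0.741

The likelihood of the observed sequence under each hypothesis: P(data | r = 1) = (7/8)(1/7)(0/6) = 0; P(data | r = 2) = (6/8)(2/7)(1/6)(0/5) = 0; P(data | r = 3) = (5/8)(3/7)(2/6)(1/5) = 1/56; P(data | r = 4) = (4/8)(4/7)(3/6)(2/5) = 2/35; P(data | r = 6) = (2/8)(6/7)(5/6)(4/5) = 1/7.
Weighting by the prior gives 1/6 · 0 = 0, 1/4 · 0 = 0, 1/6 · 1/56 = 1/336, 1/6 · 2/35 = 1/105, 1/4 · 1/7 = 1/28; with total 27/560.
By Bayes' rule, P(r = 6 | data) = (1/28) / (27/560) = 20/27.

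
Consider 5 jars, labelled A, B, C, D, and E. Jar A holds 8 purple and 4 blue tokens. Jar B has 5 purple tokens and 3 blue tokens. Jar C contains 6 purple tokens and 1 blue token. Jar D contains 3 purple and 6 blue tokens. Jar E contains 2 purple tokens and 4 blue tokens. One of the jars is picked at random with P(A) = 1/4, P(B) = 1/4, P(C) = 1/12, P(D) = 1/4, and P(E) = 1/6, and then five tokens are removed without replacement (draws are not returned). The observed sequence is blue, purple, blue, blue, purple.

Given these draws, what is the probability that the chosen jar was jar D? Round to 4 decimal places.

Under each hypothesis, the probability of the observed sequence is: P(data | jar A) = (4/12)(8/11)(3/10)(2/9)(7/8) = 0.014141; P(data | jar B) = (3/8)(5/7)(2/6)(1/5)(4/4) = 0.017857; P(data | jar C) = (1/7)(6/6)(0/5) = 0; P(data | jar D) = (6/9)(3/8)(5/7)(4/6)(2/5) = 0.047619; P(data | jar E) = (4/6)(2/5)(3/4)(2/3)(1/2) = 0.066667.
Multiplying each by its prior: 1/4 · 0.014141 = 0.0035354, 1/4 · 0.017857 = 0.0044643, 1/12 · 0 = 0, 1/4 · 0.047619 = 0.011905, 1/6 · 0.066667 = 0.011111; summing to 0.031016.
Hence P(jar D | data) = (0.011905) / (0.031016) = 0.38383.

0.3838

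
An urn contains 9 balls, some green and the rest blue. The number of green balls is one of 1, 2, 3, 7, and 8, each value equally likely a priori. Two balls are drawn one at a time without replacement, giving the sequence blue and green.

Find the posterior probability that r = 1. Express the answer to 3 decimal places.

0.129

For each hypothesis, P(data | H) works out to: P(data | r = 1) = (8/9)(1/8) = 1/9; P(data | r = 2) = (7/9)(2/8) = 7/36; P(data | r = 3) = (6/9)(3/8) = 1/4; P(data | r = 7) = (2/9)(7/8) = 7/36; P(data | r = 8) = (1/9)(8/8) = 1/9.
Weighting by the prior gives 1/5 · 1/9 = 1/45, 1/5 · 7/36 = 7/180, 1/5 · 1/4 = 1/20, 1/5 · 7/36 = 7/180, 1/5 · 1/9 = 1/45; summing to 31/180.
So P(r = 1 | data) = (1/45) / (31/180) = 4/31.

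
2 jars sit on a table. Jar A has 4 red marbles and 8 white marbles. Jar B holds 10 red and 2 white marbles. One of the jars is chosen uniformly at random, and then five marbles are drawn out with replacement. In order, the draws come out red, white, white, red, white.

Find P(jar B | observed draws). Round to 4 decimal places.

0.0890

Under each hypothesis, the probability of the observed sequence is: P(data | jar A) = (4/12)(8/12)(8/12)(4/12)(8/12) = 0.032922; P(data | jar B) = (10/12)(2/12)(2/12)(10/12)(2/12) = 0.003215.
Weighting by the prior gives 1/2 · 0.032922 = 0.016461, 1/2 · 0.003215 = 0.0016075; summing to 0.018068.
So P(jar B | data) = (0.0016075) / (0.018068) = 0.088968.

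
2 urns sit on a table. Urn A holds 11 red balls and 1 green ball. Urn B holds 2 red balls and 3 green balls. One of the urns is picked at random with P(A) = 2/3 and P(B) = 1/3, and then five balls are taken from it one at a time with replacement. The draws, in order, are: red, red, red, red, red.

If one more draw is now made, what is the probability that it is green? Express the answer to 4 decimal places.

0.0874

Compute the likelihood of the observed sequence for each case: P(data | urn A) = (11/12)(11/12)(11/12)(11/12)(11/12) = 0.64723; P(data | urn B) = (2/5)(2/5)(2/5)(2/5)(2/5) = 0.01024.
Weighting by the prior gives 2/3 · 0.64723 = 0.43149, 1/3 · 0.01024 = 0.0034133; with total 0.4349.
The posterior is then P(urn A | data) = 0.99215, P(urn B | data) = 0.0078486.
Averaging over the posterior, P(green next | data) = (1/12)(0.99215) + (3/5)(0.0078486) = 0.087388.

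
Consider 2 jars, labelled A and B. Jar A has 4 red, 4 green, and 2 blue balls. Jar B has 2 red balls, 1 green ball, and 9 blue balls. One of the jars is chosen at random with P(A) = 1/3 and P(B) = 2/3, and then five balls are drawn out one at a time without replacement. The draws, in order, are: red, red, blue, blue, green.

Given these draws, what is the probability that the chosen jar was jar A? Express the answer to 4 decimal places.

Compute the likelihood of the observed sequence for each case: P(data | jar A) = (4/10)(3/9)(2/8)(1/7)(4/6) = 0.0031746; P(data | jar B) = (2/12)(1/11)(9/10)(8/9)(1/8) = 0.0015152.
The prior-weighted likelihoods are 1/3 · 0.0031746 = 0.0010582, 2/3 · 0.0015152 = 0.0010101; summing to 0.0020683.
So P(jar A | data) = (0.0010582) / (0.0020683) = 0.51163.

0.5116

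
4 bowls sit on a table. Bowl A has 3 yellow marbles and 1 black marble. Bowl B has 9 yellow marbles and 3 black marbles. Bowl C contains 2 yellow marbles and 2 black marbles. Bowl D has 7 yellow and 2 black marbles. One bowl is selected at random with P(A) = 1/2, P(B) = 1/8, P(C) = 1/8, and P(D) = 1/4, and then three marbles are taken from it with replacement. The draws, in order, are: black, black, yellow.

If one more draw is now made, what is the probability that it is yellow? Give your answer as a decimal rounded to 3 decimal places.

0.683

The likelihood of the observed sequence under each hypothesis: P(data | bowl A) = (1/4)(1/4)(3/4) = 0.046875; P(data | bowl B) = (3/12)(3/12)(9/12) = 0.046875; P(data | bowl C) = (2/4)(2/4)(2/4) = 0.125; P(data | bowl D) = (2/9)(2/9)(7/9) = 0.038409.
Multiplying each by its prior: 1/2 · 0.046875 = 0.023438, 1/8 · 0.046875 = 0.0058594, 1/8 · 0.125 = 0.015625, 1/4 · 0.038409 = 0.0096022; summing to 0.054524.
Dividing through by the total gives posterior P(bowl A | data) = 0.42986, P(bowl B | data) = 0.10746, P(bowl C | data) = 0.28657, P(bowl D | data) = 0.17611.
The predictive probability is P(yellow next | data) = (3/4)(0.42986) + (3/4)(0.10746) + (1/2)(0.28657) + (7/9)(0.17611) = 0.68325.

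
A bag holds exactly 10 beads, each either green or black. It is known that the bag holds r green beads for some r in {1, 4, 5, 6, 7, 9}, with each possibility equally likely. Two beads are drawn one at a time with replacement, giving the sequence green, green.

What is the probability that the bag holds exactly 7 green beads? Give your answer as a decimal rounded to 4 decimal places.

0.2356

The likelihood of the observed sequence under each hypothesis: P(data | r = 1) = (1/10)(1/10) = 1/100; P(data | r = 4) = (4/10)(4/10) = 4/25; P(data | r = 5) = (5/10)(5/10) = 1/4; P(data | r = 6) = (6/10)(6/10) = 9/25; P(data | r = 7) = (7/10)(7/10) = 49/100; P(data | r = 9) = (9/10)(9/10) = 81/100.
Weighting by the prior gives 1/6 · 1/100 = 1/600, 1/6 · 4/25 = 2/75, 1/6 · 1/4 = 1/24, 1/6 · 9/25 = 3/50, 1/6 · 49/100 = 49/600, 1/6 · 81/100 = 27/200; these sum to 26/75.
By Bayes' rule, P(r = 7 | data) = (49/600) / (26/75) = 49/208.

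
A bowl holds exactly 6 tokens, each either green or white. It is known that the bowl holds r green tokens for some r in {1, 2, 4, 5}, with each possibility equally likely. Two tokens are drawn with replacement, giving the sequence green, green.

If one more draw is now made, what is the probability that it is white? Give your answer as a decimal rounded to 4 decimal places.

0.2826

Under each hypothesis, the probability of the observed sequence is: P(data | r = 1) = (1/6)(1/6) = 1/36; P(data | r = 2) = (2/6)(2/6) = 1/9; P(data | r = 4) = (4/6)(4/6) = 4/9; P(data | r = 5) = (5/6)(5/6) = 25/36.
Multiplying each by its prior: 1/4 · 1/36 = 1/144, 1/4 · 1/9 = 1/36, 1/4 · 4/9 = 1/9, 1/4 · 25/36 = 25/144; with total 23/72.
Normalising, the posterior is P(r = 1 | data) = 1/46, P(r = 2 | data) = 2/23, P(r = 4 | data) = 8/23, P(r = 5 | data) = 25/46.
So P(white next | data) = Σ P(white next | H) P(H | data) = (5/6)(1/46) + (2/3)(2/23) + (1/3)(8/23) + (1/6)(25/46) = 13/46.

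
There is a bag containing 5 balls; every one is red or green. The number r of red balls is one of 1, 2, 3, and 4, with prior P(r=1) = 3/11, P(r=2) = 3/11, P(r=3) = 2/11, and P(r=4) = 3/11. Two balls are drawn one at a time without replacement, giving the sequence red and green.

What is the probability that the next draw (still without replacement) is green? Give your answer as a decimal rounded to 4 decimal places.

Under each hypothesis, the probability of the observed sequence is: P(data | r = 1) = (1/5)(4/4) = 1/5; P(data | r = 2) = (2/5)(3/4) = 3/10; P(data | r = 3) = (3/5)(2/4) = 3/10; P(data | r = 4) = (4/5)(1/4) = 1/5.
Weighting by the prior gives 3/11 · 1/5 = 3/55, 3/11 · 3/10 = 9/110, 2/11 · 3/10 = 3/55, 3/11 · 1/5 = 3/55; with total 27/110.
The posterior is then P(r = 1 | data) = 2/9, P(r = 2 | data) = 1/3, P(r = 3 | data) = 2/9, P(r = 4 | data) = 2/9.
So P(green next | data) = Σ P(green next | H) P(H | data) = (1)(2/9) + (2/3)(1/3) + (1/3)(2/9) + (0)(2/9) = 14/27.

0.5185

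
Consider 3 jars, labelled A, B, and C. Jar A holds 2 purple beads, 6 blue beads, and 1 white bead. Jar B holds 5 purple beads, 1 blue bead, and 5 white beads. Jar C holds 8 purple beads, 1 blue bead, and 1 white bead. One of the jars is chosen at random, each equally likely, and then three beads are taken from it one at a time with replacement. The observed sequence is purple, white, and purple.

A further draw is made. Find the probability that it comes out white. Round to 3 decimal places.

0.304

For each hypothesis, P(data | H) works out to: P(data | jar A) = (2/9)(1/9)(2/9) = 0.005487; P(data | jar B) = (5/11)(5/11)(5/11) = 0.093914; P(data | jar C) = (8/10)(1/10)(8/10) = 0.064.
Multiplying each by its prior: 1/3 · 0.005487 = 0.001829, 1/3 · 0.093914 = 0.031305, 1/3 · 0.064 = 0.021333; summing to 0.054467.
The posterior is then P(jar A | data) = 0.03358, P(jar B | data) = 0.57475, P(jar C | data) = 0.39167.
The predictive probability is P(white next | data) = (1/9)(0.03358) + (5/11)(0.57475) + (1/10)(0.39167) = 0.30415.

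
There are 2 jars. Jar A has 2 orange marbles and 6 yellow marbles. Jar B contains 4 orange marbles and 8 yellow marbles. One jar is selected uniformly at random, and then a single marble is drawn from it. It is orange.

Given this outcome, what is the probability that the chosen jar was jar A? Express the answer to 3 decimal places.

Compute the likelihood of this draw for each case: P(data | jar A) = (2/8) = 1/4; P(data | jar B) = (4/12) = 1/3.
The prior-weighted likelihoods are 1/2 · 1/4 = 1/8, 1/2 · 1/3 = 1/6; summing to 7/24.
Hence P(jar A | data) = (1/8) / (7/24) = 3/7.

0.429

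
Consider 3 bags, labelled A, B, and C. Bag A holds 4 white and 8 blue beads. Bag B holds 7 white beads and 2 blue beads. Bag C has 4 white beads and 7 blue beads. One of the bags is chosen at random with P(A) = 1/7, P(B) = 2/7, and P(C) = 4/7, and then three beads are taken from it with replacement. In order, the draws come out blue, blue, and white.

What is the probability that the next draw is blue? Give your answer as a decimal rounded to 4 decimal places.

Under each hypothesis, the probability of the observed sequence is: P(data | bag A) = (8/12)(8/12)(4/12) = 0.14815; P(data | bag B) = (2/9)(2/9)(7/9) = 0.038409; P(data | bag C) = (7/11)(7/11)(4/11) = 0.14726.
The prior-weighted likelihoods are 1/7 · 0.14815 = 0.021164, 2/7 · 0.038409 = 0.010974, 4/7 · 0.14726 = 0.084147; these sum to 0.11629.
The posterior is then P(bag A | data) = 0.182, P(bag B | data) = 0.094371, P(bag C | data) = 0.72363.
Averaging over the posterior, P(blue next | data) = (2/3)(0.182) + (2/9)(0.094371) + (7/11)(0.72363) = 0.6028.

0.6028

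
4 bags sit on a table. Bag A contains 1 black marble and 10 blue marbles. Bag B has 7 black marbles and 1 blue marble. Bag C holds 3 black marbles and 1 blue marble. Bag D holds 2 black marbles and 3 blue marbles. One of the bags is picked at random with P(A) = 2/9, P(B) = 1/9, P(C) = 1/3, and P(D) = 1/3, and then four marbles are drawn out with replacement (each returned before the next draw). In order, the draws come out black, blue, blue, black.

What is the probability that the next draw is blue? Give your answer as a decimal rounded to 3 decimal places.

Under each hypothesis, the probability of the observed sequence is: P(data | bag A) = (1/11)(10/11)(10/11)(1/11) = 0.0068301; P(data | bag B) = (7/8)(1/8)(1/8)(7/8) = 0.011963; P(data | bag C) = (3/4)(1/4)(1/4)(3/4) = 0.035156; P(data | bag D) = (2/5)(3/5)(3/5)(2/5) = 0.0576.
The prior-weighted likelihoods are 2/9 · 0.0068301 = 0.0015178, 1/9 · 0.011963 = 0.0013292, 1/3 · 0.035156 = 0.011719, 1/3 · 0.0576 = 0.0192; with total 0.033766.
Normalising, the posterior is P(bag A | data) = 0.044951, P(bag B | data) = 0.039366, P(bag C | data) = 0.34706, P(bag D | data) = 0.56862.
The predictive probability is P(blue next | data) = (10/11)(0.044951) + (1/8)(0.039366) + (1/4)(0.34706) + (3/5)(0.56862) = 0.47372.

0.474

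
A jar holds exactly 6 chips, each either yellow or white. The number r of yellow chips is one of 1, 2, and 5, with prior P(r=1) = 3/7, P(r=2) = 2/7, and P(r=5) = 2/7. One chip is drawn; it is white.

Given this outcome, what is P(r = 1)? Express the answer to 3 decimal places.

0.600

Compute the likelihood of this draw for each case: P(data | r = 1) = (5/6) = 5/6; P(data | r = 2) = (4/6) = 2/3; P(data | r = 5) = (1/6) = 1/6.
Multiplying each by its prior: 3/7 · 5/6 = 5/14, 2/7 · 2/3 = 4/21, 2/7 · 1/6 = 1/21; summing to 25/42.
By Bayes' rule, P(r = 1 | data) = (5/14) / (25/42) = 3/5.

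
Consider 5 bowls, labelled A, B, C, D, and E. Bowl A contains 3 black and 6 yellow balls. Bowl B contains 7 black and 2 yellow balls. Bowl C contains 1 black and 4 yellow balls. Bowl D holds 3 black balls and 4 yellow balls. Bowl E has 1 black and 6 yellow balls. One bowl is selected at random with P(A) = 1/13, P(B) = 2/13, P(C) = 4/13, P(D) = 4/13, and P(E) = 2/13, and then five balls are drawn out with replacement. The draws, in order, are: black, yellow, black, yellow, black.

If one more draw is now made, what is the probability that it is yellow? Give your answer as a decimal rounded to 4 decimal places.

Under each hypothesis, the probability of the observed sequence is: P(data | bowl A) = (3/9)(6/9)(3/9)(6/9)(3/9) = 0.016461; P(data | bowl B) = (7/9)(2/9)(7/9)(2/9)(7/9) = 0.023235; P(data | bowl C) = (1/5)(4/5)(1/5)(4/5)(1/5) = 0.00512; P(data | bowl D) = (3/7)(4/7)(3/7)(4/7)(3/7) = 0.025704; P(data | bowl E) = (1/7)(6/7)(1/7)(6/7)(1/7) = 0.002142.
Weighting by the prior gives 1/13 · 0.016461 = 0.0012662, 2/13 · 0.023235 = 0.0035746, 4/13 · 0.00512 = 0.0015754, 4/13 · 0.025704 = 0.0079088, 2/13 · 0.002142 = 0.00032953; summing to 0.014655.
Dividing through by the total gives posterior P(bowl A | data) = 0.086405, P(bowl B | data) = 0.24392, P(bowl C | data) = 0.1075, P(bowl D | data) = 0.53968, P(bowl E | data) = 0.022487.
The predictive probability is P(yellow next | data) = (2/3)(0.086405) + (2/9)(0.24392) + (4/5)(0.1075) + (4/7)(0.53968) + (6/7)(0.022487) = 0.52547.

0.5255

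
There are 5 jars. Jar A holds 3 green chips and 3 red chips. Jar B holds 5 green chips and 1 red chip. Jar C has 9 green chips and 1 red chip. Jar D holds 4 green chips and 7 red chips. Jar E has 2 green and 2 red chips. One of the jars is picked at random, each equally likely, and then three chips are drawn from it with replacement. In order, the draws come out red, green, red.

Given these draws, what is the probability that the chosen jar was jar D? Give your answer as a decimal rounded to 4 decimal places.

The likelihood of the observed sequence under each hypothesis: P(data | jar A) = (3/6)(3/6)(3/6) = 0.125; P(data | jar B) = (1/6)(5/6)(1/6) = 0.023148; P(data | jar C) = (1/10)(9/10)(1/10) = 0.009; P(data | jar D) = (7/11)(4/11)(7/11) = 0.14726; P(data | jar E) = (2/4)(2/4)(2/4) = 0.125.
The prior-weighted likelihoods are 1/5 · 0.125 = 0.025, 1/5 · 0.023148 = 0.0046296, 1/5 · 0.009 = 0.0018, 1/5 · 0.14726 = 0.029452, 1/5 · 0.125 = 0.025; these sum to 0.085881.
Hence P(jar D | data) = (0.029452) / (0.085881) = 0.34293.

0.3429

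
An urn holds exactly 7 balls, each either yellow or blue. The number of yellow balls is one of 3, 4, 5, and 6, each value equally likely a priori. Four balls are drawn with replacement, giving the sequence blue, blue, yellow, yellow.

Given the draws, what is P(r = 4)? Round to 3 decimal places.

0.340

Under each hypothesis, the probability of the observed sequence is: P(data | r = 3) = (4/7)(4/7)(3/7)(3/7) = 0.059975; P(data | r = 4) = (3/7)(3/7)(4/7)(4/7) = 0.059975; P(data | r = 5) = (2/7)(2/7)(5/7)(5/7) = 0.041649; P(data | r = 6) = (1/7)(1/7)(6/7)(6/7) = 0.014994.
Weighting by the prior gives 1/4 · 0.059975 = 0.014994, 1/4 · 0.059975 = 0.014994, 1/4 · 0.041649 = 0.010412, 1/4 · 0.014994 = 0.0037484; summing to 0.044148.
So P(r = 4 | data) = (0.014994) / (0.044148) = 0.33962.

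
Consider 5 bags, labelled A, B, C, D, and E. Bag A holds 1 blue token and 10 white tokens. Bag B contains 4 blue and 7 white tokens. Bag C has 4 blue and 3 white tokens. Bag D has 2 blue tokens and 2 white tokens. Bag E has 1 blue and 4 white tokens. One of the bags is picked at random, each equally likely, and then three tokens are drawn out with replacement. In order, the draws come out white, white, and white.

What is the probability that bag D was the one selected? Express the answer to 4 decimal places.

0.0725

Compute the likelihood of the observed sequence for each case: P(data | bag A) = (10/11)(10/11)(10/11) = 0.75131; P(data | bag B) = (7/11)(7/11)(7/11) = 0.2577; P(data | bag C) = (3/7)(3/7)(3/7) = 0.078717; P(data | bag D) = (2/4)(2/4)(2/4) = 0.125; P(data | bag E) = (4/5)(4/5)(4/5) = 0.512.
Multiplying each by its prior: 1/5 · 0.75131 = 0.15026, 1/5 · 0.2577 = 0.05154, 1/5 · 0.078717 = 0.015743, 1/5 · 0.125 = 0.025, 1/5 · 0.512 = 0.1024; these sum to 0.34495.
Hence P(bag D | data) = (0.025) / (0.34495) = 0.072475.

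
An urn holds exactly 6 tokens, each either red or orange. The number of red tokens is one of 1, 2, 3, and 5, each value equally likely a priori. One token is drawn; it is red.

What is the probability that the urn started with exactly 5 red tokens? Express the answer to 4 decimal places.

0.4545

The likelihood of this draw under each hypothesis: P(data | r = 1) = (1/6) = 1/6; P(data | r = 2) = (2/6) = 1/3; P(data | r = 3) = (3/6) = 1/2; P(data | r = 5) = (5/6) = 5/6.
Weighting by the prior gives 1/4 · 1/6 = 1/24, 1/4 · 1/3 = 1/12, 1/4 · 1/2 = 1/8, 1/4 · 5/6 = 5/24; summing to 11/24.
Hence P(r = 5 | data) = (5/24) / (11/24) = 5/11.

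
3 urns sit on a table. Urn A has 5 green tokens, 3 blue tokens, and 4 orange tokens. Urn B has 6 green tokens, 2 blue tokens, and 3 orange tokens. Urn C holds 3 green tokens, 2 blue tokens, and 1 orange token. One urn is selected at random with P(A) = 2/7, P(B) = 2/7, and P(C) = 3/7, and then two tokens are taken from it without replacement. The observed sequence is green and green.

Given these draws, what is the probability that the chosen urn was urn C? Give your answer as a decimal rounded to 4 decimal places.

0.4142

The likelihood of the observed sequence under each hypothesis: P(data | urn A) = (5/12)(4/11) = 0.15152; P(data | urn B) = (6/11)(5/10) = 0.27273; P(data | urn C) = (3/6)(2/5) = 0.2.
Multiplying each by its prior: 2/7 · 0.15152 = 0.04329, 2/7 · 0.27273 = 0.077922, 3/7 · 0.2 = 0.085714; these sum to 0.20693.
Therefore the posterior P(urn C | data) = (0.085714) / (0.20693) = 0.41423.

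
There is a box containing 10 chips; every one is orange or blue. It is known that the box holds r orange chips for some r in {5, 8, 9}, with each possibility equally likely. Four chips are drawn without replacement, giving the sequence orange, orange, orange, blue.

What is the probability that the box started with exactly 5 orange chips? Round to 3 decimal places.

0.203

The likelihood of the observed sequence under each hypothesis: P(data | r = 5) = (5/10)(4/9)(3/8)(5/7) = 5/84; P(data | r = 8) = (8/10)(7/9)(6/8)(2/7) = 2/15; P(data | r = 9) = (9/10)(8/9)(7/8)(1/7) = 1/10.
Multiplying each by its prior: 1/3 · 5/84 = 5/252, 1/3 · 2/15 = 2/45, 1/3 · 1/10 = 1/30; these sum to 41/420.
Therefore the posterior P(r = 5 | data) = (5/252) / (41/420) = 25/123.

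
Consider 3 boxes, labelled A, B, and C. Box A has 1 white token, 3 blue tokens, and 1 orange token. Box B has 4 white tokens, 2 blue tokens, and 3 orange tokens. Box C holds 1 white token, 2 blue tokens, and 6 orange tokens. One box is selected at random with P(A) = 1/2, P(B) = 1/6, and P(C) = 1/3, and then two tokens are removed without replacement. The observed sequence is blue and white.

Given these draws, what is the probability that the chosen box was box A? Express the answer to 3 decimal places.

0.730

Under each hypothesis, the probability of the observed sequence is: P(data | box A) = (3/5)(1/4) = 3/20; P(data | box B) = (2/9)(4/8) = 1/9; P(data | box C) = (2/9)(1/8) = 1/36.
The prior-weighted likelihoods are 1/2 · 3/20 = 3/40, 1/6 · 1/9 = 1/54, 1/3 · 1/36 = 1/108; with total 37/360.
Therefore the posterior P(box A | data) = (3/40) / (37/360) = 27/37.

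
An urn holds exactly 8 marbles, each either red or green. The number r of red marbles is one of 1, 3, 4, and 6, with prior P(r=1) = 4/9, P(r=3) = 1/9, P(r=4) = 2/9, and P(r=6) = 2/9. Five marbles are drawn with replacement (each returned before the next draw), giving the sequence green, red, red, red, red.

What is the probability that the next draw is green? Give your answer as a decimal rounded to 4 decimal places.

Compute the likelihood of the observed sequence for each case: P(data | r = 1) = (7/8)(1/8)(1/8)(1/8)(1/8) = 0.00021362; P(data | r = 3) = (5/8)(3/8)(3/8)(3/8)(3/8) = 0.01236; P(data | r = 4) = (4/8)(4/8)(4/8)(4/8)(4/8) = 0.03125; P(data | r = 6) = (2/8)(6/8)(6/8)(6/8)(6/8) = 0.079102.
Multiplying each by its prior: 4/9 · 0.00021362 = 9.4944e-05, 1/9 · 0.01236 = 0.0013733, 2/9 · 0.03125 = 0.0069444, 2/9 · 0.079102 = 0.017578; these sum to 0.025991.
Dividing through by the total gives posterior P(r = 1 | data) = 0.003653, P(r = 3 | data) = 0.052838, P(r = 4 | data) = 0.26719, P(r = 6 | data) = 0.67632.
So P(green next | data) = Σ P(green next | H) P(H | data) = (7/8)(0.003653) + (5/8)(0.052838) + (1/2)(0.26719) + (1/4)(0.67632) = 0.33889.

0.3389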